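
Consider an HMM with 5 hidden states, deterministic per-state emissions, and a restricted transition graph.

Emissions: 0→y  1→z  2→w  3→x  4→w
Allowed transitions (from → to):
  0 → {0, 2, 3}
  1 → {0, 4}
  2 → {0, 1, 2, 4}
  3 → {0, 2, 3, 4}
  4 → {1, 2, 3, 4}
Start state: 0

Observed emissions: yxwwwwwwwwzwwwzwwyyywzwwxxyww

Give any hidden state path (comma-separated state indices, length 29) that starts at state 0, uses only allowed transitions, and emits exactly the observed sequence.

0,3,2,4,4,2,2,2,4,2,1,4,2,2,1,4,2,0,0,0,2,1,4,4,3,3,0,2,2

  pos 0: y in {0}, choose 0; start
  pos 1: x in {3}, choose 3; 0->3 ok
  pos 2: w in {2,4}, choose 2; 3->2 ok
  pos 3: w in {2,4}, choose 4; 2->4 ok
  pos 4: w in {2,4}, choose 4; 4->4 ok
  pos 5: w in {2,4}, choose 2; 4->2 ok
  pos 6: w in {2,4}, choose 2; 2->2 ok
  pos 7: w in {2,4}, choose 2; 2->2 ok
  pos 8: w in {2,4}, choose 4; 2->4 ok
  pos 9: w in {2,4}, choose 2; 4->2 ok
  pos 10: z in {1}, choose 1; 2->1 ok
  pos 11: w in {2,4}, choose 4; 1->4 ok
  pos 12: w in {2,4}, choose 2; 4->2 ok
  pos 13: w in {2,4}, choose 2; 2->2 ok
  pos 14: z in {1}, choose 1; 2->1 ok
  pos 15: w in {2,4}, choose 4; 1->4 ok
  pos 16: w in {2,4}, choose 2; 4->2 ok
  pos 17: y in {0}, choose 0; 2->0 ok
  pos 18: y in {0}, choose 0; 0->0 ok
  pos 19: y in {0}, choose 0; 0->0 ok
  pos 20: w in {2,4}, choose 2; 0->2 ok
  pos 21: z in {1}, choose 1; 2->1 ok
  pos 22: w in {2,4}, choose 4; 1->4 ok
  pos 23: w in {2,4}, choose 4; 4->4 ok
  pos 24: x in {3}, choose 3; 4->3 ok
  pos 25: x in {3}, choose 3; 3->3 ok
  pos 26: y in {0}, choose 0; 3->0 ok
  pos 27: w in {2,4}, choose 2; 0->2 ok
  pos 28: w in {2,4}, choose 2; 2->2 ok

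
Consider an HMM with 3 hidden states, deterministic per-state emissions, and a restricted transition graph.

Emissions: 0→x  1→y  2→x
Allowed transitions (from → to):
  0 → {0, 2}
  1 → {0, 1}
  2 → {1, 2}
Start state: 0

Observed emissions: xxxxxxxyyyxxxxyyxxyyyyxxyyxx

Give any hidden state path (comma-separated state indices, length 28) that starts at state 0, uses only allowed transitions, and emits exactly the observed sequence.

  t0 'x' -> {0,2}, take 0 (start)
  t1 'x' -> {0,2}, take 0 (0->0 ok)
  t2 'x' -> {0,2}, take 0 (0->0 ok)
  t3 'x' -> {0,2}, take 2 (0->2 ok)
  t4 'x' -> {0,2}, take 2 (2->2 ok)
  t5 'x' -> {0,2}, take 2 (2->2 ok)
  t6 'x' -> {0,2}, take 2 (2->2 ok)
  t7 'y' -> {1}, take 1 (2->1 ok)
  t8 'y' -> {1}, take 1 (1->1 ok)
  t9 'y' -> {1}, take 1 (1->1 ok)
  t10 'x' -> {0,2}, take 0 (1->0 ok)
  t11 'x' -> {0,2}, take 0 (0->0 ok)
  t12 'x' -> {0,2}, take 0 (0->0 ok)
  t13 'x' -> {0,2}, take 2 (0->2 ok)
  t14 'y' -> {1}, take 1 (2->1 ok)
  t15 'y' -> {1}, take 1 (1->1 ok)
  t16 'x' -> {0,2}, take 0 (1->0 ok)
  t17 'x' -> {0,2}, take 2 (0->2 ok)
  t18 'y' -> {1}, take 1 (2->1 ok)
  t19 'y' -> {1}, take 1 (1->1 ok)
  t20 'y' -> {1}, take 1 (1->1 ok)
  t21 'y' -> {1}, take 1 (1->1 ok)
  t22 'x' -> {0,2}, take 0 (1->0 ok)
  t23 'x' -> {0,2}, take 2 (0->2 ok)
  t24 'y' -> {1}, take 1 (2->1 ok)
  t25 'y' -> {1}, take 1 (1->1 ok)
  t26 'x' -> {0,2}, take 0 (1->0 ok)
  t27 'x' -> {0,2}, take 0 (0->0 ok)

0,0,0,2,2,2,2,1,1,1,0,0,0,2,1,1,0,2,1,1,1,1,0,2,1,1,0,0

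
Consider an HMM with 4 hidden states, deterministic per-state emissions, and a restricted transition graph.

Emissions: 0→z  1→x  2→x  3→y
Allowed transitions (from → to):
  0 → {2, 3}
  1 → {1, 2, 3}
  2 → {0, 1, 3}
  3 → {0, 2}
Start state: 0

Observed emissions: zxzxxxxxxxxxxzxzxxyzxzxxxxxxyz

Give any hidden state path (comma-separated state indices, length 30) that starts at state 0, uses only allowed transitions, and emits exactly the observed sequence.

  [0] z  {0}  => 0  start
  [1] x  {1,2}  => 2  0->2 ok
  [2] z  {0}  => 0  2->0 ok
  [3] x  {1,2}  => 2  0->2 ok
  [4] x  {1,2}  => 1  2->1 ok
  [5] x  {1,2}  => 1  1->1 ok
  [6] x  {1,2}  => 1  1->1 ok
  [7] x  {1,2}  => 1  1->1 ok
  [8] x  {1,2}  => 1  1->1 ok
  [9] x  {1,2}  => 1  1->1 ok
  [10] x  {1,2}  => 2  1->2 ok
  [11] x  {1,2}  => 1  2->1 ok
  [12] x  {1,2}  => 2  1->2 ok
  [13] z  {0}  => 0  2->0 ok
  [14] x  {1,2}  => 2  0->2 ok
  [15] z  {0}  => 0  2->0 ok
  [16] x  {1,2}  => 2  0->2 ok
  [17] x  {1,2}  => 1  2->1 ok
  [18] y  {3}  => 3  1->3 ok
  [19] z  {0}  => 0  3->0 ok
  [20] x  {1,2}  => 2  0->2 ok
  [21] z  {0}  => 0  2->0 ok
  [22] x  {1,2}  => 2  0->2 ok
  [23] x  {1,2}  => 1  2->1 ok
  [24] x  {1,2}  => 1  1->1 ok
  [25] x  {1,2}  => 1  1->1 ok
  [26] x  {1,2}  => 2  1->2 ok
  [27] x  {1,2}  => 1  2->1 ok
  [28] y  {3}  => 3  1->3 ok
  [29] z  {0}  => 0  3->0 ok

0,2,0,2,1,1,1,1,1,1,2,1,2,0,2,0,2,1,3,0,2,0,2,1,1,1,2,1,3,0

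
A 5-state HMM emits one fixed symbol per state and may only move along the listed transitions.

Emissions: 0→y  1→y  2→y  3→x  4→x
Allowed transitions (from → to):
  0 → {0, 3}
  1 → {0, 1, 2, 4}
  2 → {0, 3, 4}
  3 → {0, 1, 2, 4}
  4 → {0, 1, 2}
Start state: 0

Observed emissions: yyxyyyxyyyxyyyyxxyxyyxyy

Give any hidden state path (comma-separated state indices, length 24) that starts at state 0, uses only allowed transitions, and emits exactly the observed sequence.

0,0,3,0,0,0,3,0,0,0,3,0,0,0,0,3,4,2,3,1,2,3,1,1

  [0] y  {0,1,2}  => 0  start
  [1] y  {0,1,2}  => 0  0->0 ok
  [2] x  {3,4}  => 3  0->3 ok
  [3] y  {0,1,2}  => 0  3->0 ok
  [4] y  {0,1,2}  => 0  0->0 ok
  [5] y  {0,1,2}  => 0  0->0 ok
  [6] x  {3,4}  => 3  0->3 ok
  [7] y  {0,1,2}  => 0  3->0 ok
  [8] y  {0,1,2}  => 0  0->0 ok
  [9] y  {0,1,2}  => 0  0->0 ok
  [10] x  {3,4}  => 3  0->3 ok
  [11] y  {0,1,2}  => 0  3->0 ok
  [12] y  {0,1,2}  => 0  0->0 ok
  [13] y  {0,1,2}  => 0  0->0 ok
  [14] y  {0,1,2}  => 0  0->0 ok
  [15] x  {3,4}  => 3  0->3 ok
  [16] x  {3,4}  => 4  3->4 ok
  [17] y  {0,1,2}  => 2  4->2 ok
  [18] x  {3,4}  => 3  2->3 ok
  [19] y  {0,1,2}  => 1  3->1 ok
  [20] y  {0,1,2}  => 2  1->2 ok
  [21] x  {3,4}  => 3  2->3 ok
  [22] y  {0,1,2}  => 1  3->1 ok
  [23] y  {0,1,2}  => 1  1->1 ok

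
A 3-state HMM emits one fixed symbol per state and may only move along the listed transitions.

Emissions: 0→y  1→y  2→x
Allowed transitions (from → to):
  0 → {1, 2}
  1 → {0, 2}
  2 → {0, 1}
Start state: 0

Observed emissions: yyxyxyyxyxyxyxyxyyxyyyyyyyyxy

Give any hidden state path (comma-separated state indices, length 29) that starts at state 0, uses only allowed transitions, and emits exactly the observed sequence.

0,1,2,1,2,0,1,2,0,2,0,2,1,2,1,2,0,1,2,1,0,1,0,1,0,1,0,2,1

  t0 'y' -> {0,1}, take 0 (start)
  t1 'y' -> {0,1}, take 1 (0->1 ok)
  t2 'x' -> {2}, take 2 (1->2 ok)
  t3 'y' -> {0,1}, take 1 (2->1 ok)
  t4 'x' -> {2}, take 2 (1->2 ok)
  t5 'y' -> {0,1}, take 0 (2->0 ok)
  t6 'y' -> {0,1}, take 1 (0->1 ok)
  t7 'x' -> {2}, take 2 (1->2 ok)
  t8 'y' -> {0,1}, take 0 (2->0 ok)
  t9 'x' -> {2}, take 2 (0->2 ok)
  t10 'y' -> {0,1}, take 0 (2->0 ok)
  t11 'x' -> {2}, take 2 (0->2 ok)
  t12 'y' -> {0,1}, take 1 (2->1 ok)
  t13 'x' -> {2}, take 2 (1->2 ok)
  t14 'y' -> {0,1}, take 1 (2->1 ok)
  t15 'x' -> {2}, take 2 (1->2 ok)
  t16 'y' -> {0,1}, take 0 (2->0 ok)
  t17 'y' -> {0,1}, take 1 (0->1 ok)
  t18 'x' -> {2}, take 2 (1->2 ok)
  t19 'y' -> {0,1}, take 1 (2->1 ok)
  t20 'y' -> {0,1}, take 0 (1->0 ok)
  t21 'y' -> {0,1}, take 1 (0->1 ok)
  t22 'y' -> {0,1}, take 0 (1->0 ok)
  t23 'y' -> {0,1}, take 1 (0->1 ok)
  t24 'y' -> {0,1}, take 0 (1->0 ok)
  t25 'y' -> {0,1}, take 1 (0->1 ok)
  t26 'y' -> {0,1}, take 0 (1->0 ok)
  t27 'x' -> {2}, take 2 (0->2 ok)
  t28 'y' -> {0,1}, take 1 (2->1 ok)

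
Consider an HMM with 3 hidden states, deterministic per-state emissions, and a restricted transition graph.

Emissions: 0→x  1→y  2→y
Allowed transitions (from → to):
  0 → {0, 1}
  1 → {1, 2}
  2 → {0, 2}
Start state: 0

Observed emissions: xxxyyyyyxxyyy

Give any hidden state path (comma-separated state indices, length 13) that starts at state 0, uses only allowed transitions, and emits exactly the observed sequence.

  0: obs=x cand={0} pick 0 [start]
  1: obs=x cand={0} pick 0 [0->0 ok]
  2: obs=x cand={0} pick 0 [0->0 ok]
  3: obs=y cand={1,2} pick 1 [0->1 ok]
  4: obs=y cand={1,2} pick 1 [1->1 ok]
  5: obs=y cand={1,2} pick 2 [1->2 ok]
  6: obs=y cand={1,2} pick 2 [2->2 ok]
  7: obs=y cand={1,2} pick 2 [2->2 ok]
  8: obs=x cand={0} pick 0 [2->0 ok]
  9: obs=x cand={0} pick 0 [0->0 ok]
  10: obs=y cand={1,2} pick 1 [0->1 ok]
  11: obs=y cand={1,2} pick 1 [1->1 ok]
  12: obs=y cand={1,2} pick 2 [1->2 ok]

0,0,0,1,1,2,2,2,0,0,1,1,2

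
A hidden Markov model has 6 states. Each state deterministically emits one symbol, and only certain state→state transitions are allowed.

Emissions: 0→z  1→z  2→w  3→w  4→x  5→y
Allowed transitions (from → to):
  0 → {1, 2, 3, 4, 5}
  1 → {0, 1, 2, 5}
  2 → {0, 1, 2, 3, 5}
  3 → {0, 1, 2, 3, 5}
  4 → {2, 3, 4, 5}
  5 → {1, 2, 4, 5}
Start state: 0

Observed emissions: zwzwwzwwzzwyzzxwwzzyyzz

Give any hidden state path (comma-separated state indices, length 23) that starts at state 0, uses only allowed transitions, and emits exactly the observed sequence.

  0: obs=z cand={0,1} pick 0 [start]
  1: obs=w cand={2,3} pick 2 [0->2 ok]
  2: obs=z cand={0,1} pick 0 [2->0 ok]
  3: obs=w cand={2,3} pick 3 [0->3 ok]
  4: obs=w cand={2,3} pick 2 [3->2 ok]
  5: obs=z cand={0,1} pick 0 [2->0 ok]
  6: obs=w cand={2,3} pick 2 [0->2 ok]
  7: obs=w cand={2,3} pick 3 [2->3 ok]
  8: obs=z cand={0,1} pick 1 [3->1 ok]
  9: obs=z cand={0,1} pick 1 [1->1 ok]
  10: obs=w cand={2,3} pick 2 [1->2 ok]
  11: obs=y cand={5} pick 5 [2->5 ok]
  12: obs=z cand={0,1} pick 1 [5->1 ok]
  13: obs=z cand={0,1} pick 0 [1->0 ok]
  14: obs=x cand={4} pick 4 [0->4 ok]
  15: obs=w cand={2,3} pick 2 [4->2 ok]
  16: obs=w cand={2,3} pick 3 [2->3 ok]
  17: obs=z cand={0,1} pick 0 [3->0 ok]
  18: obs=z cand={0,1} pick 1 [0->1 ok]
  19: obs=y cand={5} pick 5 [1->5 ok]
  20: obs=y cand={5} pick 5 [5->5 ok]
  21: obs=z cand={0,1} pick 1 [5->1 ok]
  22: obs=z cand={0,1} pick 0 [1->0 ok]

0,2,0,3,2,0,2,3,1,1,2,5,1,0,4,2,3,0,1,5,5,1,0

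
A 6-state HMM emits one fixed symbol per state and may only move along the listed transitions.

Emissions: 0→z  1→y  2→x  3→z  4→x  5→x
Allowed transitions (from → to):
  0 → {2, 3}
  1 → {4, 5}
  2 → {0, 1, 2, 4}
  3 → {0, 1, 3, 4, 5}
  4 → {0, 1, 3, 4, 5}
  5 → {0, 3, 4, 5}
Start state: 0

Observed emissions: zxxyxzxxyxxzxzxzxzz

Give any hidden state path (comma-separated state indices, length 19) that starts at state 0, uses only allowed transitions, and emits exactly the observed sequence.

0,2,2,1,4,0,2,2,1,4,4,3,5,3,4,3,5,0,3

  pos 0: z in {0,3}, choose 0; start
  pos 1: x in {2,4,5}, choose 2; 0->2 ok
  pos 2: x in {2,4,5}, choose 2; 2->2 ok
  pos 3: y in {1}, choose 1; 2->1 ok
  pos 4: x in {2,4,5}, choose 4; 1->4 ok
  pos 5: z in {0,3}, choose 0; 4->0 ok
  pos 6: x in {2,4,5}, choose 2; 0->2 ok
  pos 7: x in {2,4,5}, choose 2; 2->2 ok
  pos 8: y in {1}, choose 1; 2->1 ok
  pos 9: x in {2,4,5}, choose 4; 1->4 ok
  pos 10: x in {2,4,5}, choose 4; 4->4 ok
  pos 11: z in {0,3}, choose 3; 4->3 ok
  pos 12: x in {2,4,5}, choose 5; 3->5 ok
  pos 13: z in {0,3}, choose 3; 5->3 ok
  pos 14: x in {2,4,5}, choose 4; 3->4 ok
  pos 15: z in {0,3}, choose 3; 4->3 ok
  pos 16: x in {2,4,5}, choose 5; 3->5 ok
  pos 17: z in {0,3}, choose 0; 5->0 ok
  pos 18: z in {0,3}, choose 3; 0->3 ok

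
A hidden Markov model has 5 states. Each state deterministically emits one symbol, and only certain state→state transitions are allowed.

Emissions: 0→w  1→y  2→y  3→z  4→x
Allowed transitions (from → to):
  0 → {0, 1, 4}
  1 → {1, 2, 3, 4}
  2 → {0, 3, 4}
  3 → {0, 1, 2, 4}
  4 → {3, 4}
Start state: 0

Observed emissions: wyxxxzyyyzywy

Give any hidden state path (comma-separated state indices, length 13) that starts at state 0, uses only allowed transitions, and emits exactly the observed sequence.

0,1,4,4,4,3,1,1,1,3,2,0,1

  0: obs=w cand={0} pick 0 [start]
  1: obs=y cand={1,2} pick 1 [0->1 ok]
  2: obs=x cand={4} pick 4 [1->4 ok]
  3: obs=x cand={4} pick 4 [4->4 ok]
  4: obs=x cand={4} pick 4 [4->4 ok]
  5: obs=z cand={3} pick 3 [4->3 ok]
  6: obs=y cand={1,2} pick 1 [3->1 ok]
  7: obs=y cand={1,2} pick 1 [1->1 ok]
  8: obs=y cand={1,2} pick 1 [1->1 ok]
  9: obs=z cand={3} pick 3 [1->3 ok]
  10: obs=y cand={1,2} pick 2 [3->2 ok]
  11: obs=w cand={0} pick 0 [2->0 ok]
  12: obs=y cand={1,2} pick 1 [0->1 ok]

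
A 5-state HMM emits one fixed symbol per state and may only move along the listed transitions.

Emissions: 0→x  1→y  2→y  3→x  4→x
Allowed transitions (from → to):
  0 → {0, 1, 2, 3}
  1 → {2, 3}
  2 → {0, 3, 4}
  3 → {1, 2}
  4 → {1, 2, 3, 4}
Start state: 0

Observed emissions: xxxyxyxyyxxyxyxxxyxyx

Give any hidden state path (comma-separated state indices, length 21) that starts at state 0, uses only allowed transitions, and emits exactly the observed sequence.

  pos 0: x in {0,3,4}, choose 0; start
  pos 1: x in {0,3,4}, choose 0; 0->0 ok
  pos 2: x in {0,3,4}, choose 0; 0->0 ok
  pos 3: y in {1,2}, choose 2; 0->2 ok
  pos 4: x in {0,3,4}, choose 0; 2->0 ok
  pos 5: y in {1,2}, choose 2; 0->2 ok
  pos 6: x in {0,3,4}, choose 4; 2->4 ok
  pos 7: y in {1,2}, choose 1; 4->1 ok
  pos 8: y in {1,2}, choose 2; 1->2 ok
  pos 9: x in {0,3,4}, choose 4; 2->4 ok
  pos 10: x in {0,3,4}, choose 3; 4->3 ok
  pos 11: y in {1,2}, choose 2; 3->2 ok
  pos 12: x in {0,3,4}, choose 4; 2->4 ok
  pos 13: y in {1,2}, choose 2; 4->2 ok
  pos 14: x in {0,3,4}, choose 4; 2->4 ok
  pos 15: x in {0,3,4}, choose 4; 4->4 ok
  pos 16: x in {0,3,4}, choose 3; 4->3 ok
  pos 17: y in {1,2}, choose 1; 3->1 ok
  pos 18: x in {0,3,4}, choose 3; 1->3 ok
  pos 19: y in {1,2}, choose 1; 3->1 ok
  pos 20: x in {0,3,4}, choose 3; 1->3 ok

0,0,0,2,0,2,4,1,2,4,3,2,4,2,4,4,3,1,3,1,3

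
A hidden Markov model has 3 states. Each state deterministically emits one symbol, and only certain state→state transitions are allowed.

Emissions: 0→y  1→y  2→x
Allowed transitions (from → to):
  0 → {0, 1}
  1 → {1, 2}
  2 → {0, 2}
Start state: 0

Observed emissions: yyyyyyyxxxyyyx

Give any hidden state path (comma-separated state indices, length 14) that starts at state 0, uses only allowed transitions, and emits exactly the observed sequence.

0,0,0,1,1,1,1,2,2,2,0,1,1,2

  [0] y  {0,1}  => 0  start
  [1] y  {0,1}  => 0  0->0 ok
  [2] y  {0,1}  => 0  0->0 ok
  [3] y  {0,1}  => 1  0->1 ok
  [4] y  {0,1}  => 1  1->1 ok
  [5] y  {0,1}  => 1  1->1 ok
  [6] y  {0,1}  => 1  1->1 ok
  [7] x  {2}  => 2  1->2 ok
  [8] x  {2}  => 2  2->2 ok
  [9] x  {2}  => 2  2->2 ok
  [10] y  {0,1}  => 0  2->0 ok
  [11] y  {0,1}  => 1  0->1 ok
  [12] y  {0,1}  => 1  1->1 ok
  [13] x  {2}  => 2  1->2 ok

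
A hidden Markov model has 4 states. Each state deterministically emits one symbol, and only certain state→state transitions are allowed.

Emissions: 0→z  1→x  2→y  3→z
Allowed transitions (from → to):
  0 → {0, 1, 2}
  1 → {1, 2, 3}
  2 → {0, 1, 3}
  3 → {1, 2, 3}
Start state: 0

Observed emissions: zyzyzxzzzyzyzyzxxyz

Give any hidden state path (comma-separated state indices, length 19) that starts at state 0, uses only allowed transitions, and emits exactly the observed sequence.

0,2,0,2,3,1,3,3,3,2,0,2,3,2,3,1,1,2,3

  t0 'z' -> {0,3}, take 0 (start)
  t1 'y' -> {2}, take 2 (0->2 ok)
  t2 'z' -> {0,3}, take 0 (2->0 ok)
  t3 'y' -> {2}, take 2 (0->2 ok)
  t4 'z' -> {0,3}, take 3 (2->3 ok)
  t5 'x' -> {1}, take 1 (3->1 ok)
  t6 'z' -> {0,3}, take 3 (1->3 ok)
  t7 'z' -> {0,3}, take 3 (3->3 ok)
  t8 'z' -> {0,3}, take 3 (3->3 ok)
  t9 'y' -> {2}, take 2 (3->2 ok)
  t10 'z' -> {0,3}, take 0 (2->0 ok)
  t11 'y' -> {2}, take 2 (0->2 ok)
  t12 'z' -> {0,3}, take 3 (2->3 ok)
  t13 'y' -> {2}, take 2 (3->2 ok)
  t14 'z' -> {0,3}, take 3 (2->3 ok)
  t15 'x' -> {1}, take 1 (3->1 ok)
  t16 'x' -> {1}, take 1 (1->1 ok)
  t17 'y' -> {2}, take 2 (1->2 ok)
  t18 'z' -> {0,3}, take 3 (2->3 ok)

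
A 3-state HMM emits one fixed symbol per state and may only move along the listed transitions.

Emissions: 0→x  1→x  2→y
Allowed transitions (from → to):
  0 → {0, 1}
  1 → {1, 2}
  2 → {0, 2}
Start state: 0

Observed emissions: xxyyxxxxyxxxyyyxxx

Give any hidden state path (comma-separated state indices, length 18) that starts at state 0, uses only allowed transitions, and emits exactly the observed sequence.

0,1,2,2,0,0,0,1,2,0,1,1,2,2,2,0,1,1

  t0 'x' -> {0,1}, take 0 (start)
  t1 'x' -> {0,1}, take 1 (0->1 ok)
  t2 'y' -> {2}, take 2 (1->2 ok)
  t3 'y' -> {2}, take 2 (2->2 ok)
  t4 'x' -> {0,1}, take 0 (2->0 ok)
  t5 'x' -> {0,1}, take 0 (0->0 ok)
  t6 'x' -> {0,1}, take 0 (0->0 ok)
  t7 'x' -> {0,1}, take 1 (0->1 ok)
  t8 'y' -> {2}, take 2 (1->2 ok)
  t9 'x' -> {0,1}, take 0 (2->0 ok)
  t10 'x' -> {0,1}, take 1 (0->1 ok)
  t11 'x' -> {0,1}, take 1 (1->1 ok)
  t12 'y' -> {2}, take 2 (1->2 ok)
  t13 'y' -> {2}, take 2 (2->2 ok)
  t14 'y' -> {2}, take 2 (2->2 ok)
  t15 'x' -> {0,1}, take 0 (2->0 ok)
  t16 'x' -> {0,1}, take 1 (0->1 ok)
  t17 'x' -> {0,1}, take 1 (1->1 ok)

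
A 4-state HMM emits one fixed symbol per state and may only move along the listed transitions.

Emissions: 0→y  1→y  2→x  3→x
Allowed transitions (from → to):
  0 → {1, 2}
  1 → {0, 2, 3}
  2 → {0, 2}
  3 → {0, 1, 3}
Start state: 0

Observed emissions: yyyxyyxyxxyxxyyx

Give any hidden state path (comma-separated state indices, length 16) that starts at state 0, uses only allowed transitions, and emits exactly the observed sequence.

0,1,0,2,0,1,3,1,3,3,0,2,2,0,1,2

  pos 0: y in {0,1}, choose 0; start
  pos 1: y in {0,1}, choose 1; 0->1 ok
  pos 2: y in {0,1}, choose 0; 1->0 ok
  pos 3: x in {2,3}, choose 2; 0->2 ok
  pos 4: y in {0,1}, choose 0; 2->0 ok
  pos 5: y in {0,1}, choose 1; 0->1 ok
  pos 6: x in {2,3}, choose 3; 1->3 ok
  pos 7: y in {0,1}, choose 1; 3->1 ok
  pos 8: x in {2,3}, choose 3; 1->3 ok
  pos 9: x in {2,3}, choose 3; 3->3 ok
  pos 10: y in {0,1}, choose 0; 3->0 ok
  pos 11: x in {2,3}, choose 2; 0->2 ok
  pos 12: x in {2,3}, choose 2; 2->2 ok
  pos 13: y in {0,1}, choose 0; 2->0 ok
  pos 14: y in {0,1}, choose 1; 0->1 ok
  pos 15: x in {2,3}, choose 2; 1->2 ok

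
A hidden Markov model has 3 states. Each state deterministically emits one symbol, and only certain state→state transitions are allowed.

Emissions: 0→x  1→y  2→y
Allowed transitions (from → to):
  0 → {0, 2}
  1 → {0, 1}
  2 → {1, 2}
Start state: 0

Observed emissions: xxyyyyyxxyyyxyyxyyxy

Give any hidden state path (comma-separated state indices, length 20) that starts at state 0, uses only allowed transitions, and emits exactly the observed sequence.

  [0] x  {0}  => 0  start
  [1] x  {0}  => 0  0->0 ok
  [2] y  {1,2}  => 2  0->2 ok
  [3] y  {1,2}  => 2  2->2 ok
  [4] y  {1,2}  => 2  2->2 ok
  [5] y  {1,2}  => 1  2->1 ok
  [6] y  {1,2}  => 1  1->1 ok
  [7] x  {0}  => 0  1->0 ok
  [8] x  {0}  => 0  0->0 ok
  [9] y  {1,2}  => 2  0->2 ok
  [10] y  {1,2}  => 1  2->1 ok
  [11] y  {1,2}  => 1  1->1 ok
  [12] x  {0}  => 0  1->0 ok
  [13] y  {1,2}  => 2  0->2 ok
  [14] y  {1,2}  => 1  2->1 ok
  [15] x  {0}  => 0  1->0 ok
  [16] y  {1,2}  => 2  0->2 ok
  [17] y  {1,2}  => 1  2->1 ok
  [18] x  {0}  => 0  1->0 ok
  [19] y  {1,2}  => 2  0->2 ok

0,0,2,2,2,1,1,0,0,2,1,1,0,2,1,0,2,1,0,2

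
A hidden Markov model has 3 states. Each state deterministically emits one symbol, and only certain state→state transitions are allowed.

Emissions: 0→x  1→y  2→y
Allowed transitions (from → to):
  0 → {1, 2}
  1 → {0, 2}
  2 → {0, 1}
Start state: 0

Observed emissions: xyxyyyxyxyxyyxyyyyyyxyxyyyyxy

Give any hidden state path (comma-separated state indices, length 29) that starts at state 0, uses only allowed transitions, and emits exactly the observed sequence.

  pos 0: x in {0}, choose 0; start
  pos 1: y in {1,2}, choose 1; 0->1 ok
  pos 2: x in {0}, choose 0; 1->0 ok
  pos 3: y in {1,2}, choose 2; 0->2 ok
  pos 4: y in {1,2}, choose 1; 2->1 ok
  pos 5: y in {1,2}, choose 2; 1->2 ok
  pos 6: x in {0}, choose 0; 2->0 ok
  pos 7: y in {1,2}, choose 1; 0->1 ok
  pos 8: x in {0}, choose 0; 1->0 ok
  pos 9: y in {1,2}, choose 1; 0->1 ok
  pos 10: x in {0}, choose 0; 1->0 ok
  pos 11: y in {1,2}, choose 1; 0->1 ok
  pos 12: y in {1,2}, choose 2; 1->2 ok
  pos 13: x in {0}, choose 0; 2->0 ok
  pos 14: y in {1,2}, choose 2; 0->2 ok
  pos 15: y in {1,2}, choose 1; 2->1 ok
  pos 16: y in {1,2}, choose 2; 1->2 ok
  pos 17: y in {1,2}, choose 1; 2->1 ok
  pos 18: y in {1,2}, choose 2; 1->2 ok
  pos 19: y in {1,2}, choose 1; 2->1 ok
  pos 20: x in {0}, choose 0; 1->0 ok
  pos 21: y in {1,2}, choose 1; 0->1 ok
  pos 22: x in {0}, choose 0; 1->0 ok
  pos 23: y in {1,2}, choose 1; 0->1 ok
  pos 24: y in {1,2}, choose 2; 1->2 ok
  pos 25: y in {1,2}, choose 1; 2->1 ok
  pos 26: y in {1,2}, choose 2; 1->2 ok
  pos 27: x in {0}, choose 0; 2->0 ok
  pos 28: y in {1,2}, choose 1; 0->1 ok

0,1,0,2,1,2,0,1,0,1,0,1,2,0,2,1,2,1,2,1,0,1,0,1,2,1,2,0,1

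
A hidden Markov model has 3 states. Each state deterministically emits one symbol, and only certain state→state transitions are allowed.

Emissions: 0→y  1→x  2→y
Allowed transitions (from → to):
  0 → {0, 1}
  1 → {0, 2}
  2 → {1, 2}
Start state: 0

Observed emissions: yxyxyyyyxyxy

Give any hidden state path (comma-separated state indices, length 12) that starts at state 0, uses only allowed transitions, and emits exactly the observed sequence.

0,1,2,1,0,0,0,0,1,0,1,2

  pos 0: y in {0,2}, choose 0; start
  pos 1: x in {1}, choose 1; 0->1 ok
  pos 2: y in {0,2}, choose 2; 1->2 ok
  pos 3: x in {1}, choose 1; 2->1 ok
  pos 4: y in {0,2}, choose 0; 1->0 ok
  pos 5: y in {0,2}, choose 0; 0->0 ok
  pos 6: y in {0,2}, choose 0; 0->0 ok
  pos 7: y in {0,2}, choose 0; 0->0 ok
  pos 8: x in {1}, choose 1; 0->1 ok
  pos 9: y in {0,2}, choose 0; 1->0 ok
  pos 10: x in {1}, choose 1; 0->1 ok
  pos 11: y in {0,2}, choose 2; 1->2 ok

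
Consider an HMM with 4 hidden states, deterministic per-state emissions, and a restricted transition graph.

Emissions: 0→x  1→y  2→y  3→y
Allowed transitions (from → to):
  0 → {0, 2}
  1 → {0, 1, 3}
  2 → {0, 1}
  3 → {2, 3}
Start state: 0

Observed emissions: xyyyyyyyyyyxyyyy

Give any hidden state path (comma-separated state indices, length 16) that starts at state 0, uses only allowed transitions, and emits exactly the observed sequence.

  t0 'x' -> {0}, take 0 (start)
  t1 'y' -> {1,2,3}, take 2 (0->2 ok)
  t2 'y' -> {1,2,3}, take 1 (2->1 ok)
  t3 'y' -> {1,2,3}, take 1 (1->1 ok)
  t4 'y' -> {1,2,3}, take 1 (1->1 ok)
  t5 'y' -> {1,2,3}, take 3 (1->3 ok)
  t6 'y' -> {1,2,3}, take 3 (3->3 ok)
  t7 'y' -> {1,2,3}, take 2 (3->2 ok)
  t8 'y' -> {1,2,3}, take 1 (2->1 ok)
  t9 'y' -> {1,2,3}, take 3 (1->3 ok)
  t10 'y' -> {1,2,3}, take 2 (3->2 ok)
  t11 'x' -> {0}, take 0 (2->0 ok)
  t12 'y' -> {1,2,3}, take 2 (0->2 ok)
  t13 'y' -> {1,2,3}, take 1 (2->1 ok)
  t14 'y' -> {1,2,3}, take 3 (1->3 ok)
  t15 'y' -> {1,2,3}, take 2 (3->2 ok)

0,2,1,1,1,3,3,2,1,3,2,0,2,1,3,2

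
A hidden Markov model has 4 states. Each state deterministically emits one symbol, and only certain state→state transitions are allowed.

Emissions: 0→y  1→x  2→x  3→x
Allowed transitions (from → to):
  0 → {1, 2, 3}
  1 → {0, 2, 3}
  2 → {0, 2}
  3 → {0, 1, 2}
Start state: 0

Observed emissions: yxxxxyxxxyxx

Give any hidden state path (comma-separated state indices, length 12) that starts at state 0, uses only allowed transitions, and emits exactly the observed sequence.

  0: obs=y cand={0} pick 0 [start]
  1: obs=x cand={1,2,3} pick 1 [0->1 ok]
  2: obs=x cand={1,2,3} pick 3 [1->3 ok]
  3: obs=x cand={1,2,3} pick 1 [3->1 ok]
  4: obs=x cand={1,2,3} pick 2 [1->2 ok]
  5: obs=y cand={0} pick 0 [2->0 ok]
  6: obs=x cand={1,2,3} pick 3 [0->3 ok]
  7: obs=x cand={1,2,3} pick 1 [3->1 ok]
  8: obs=x cand={1,2,3} pick 2 [1->2 ok]
  9: obs=y cand={0} pick 0 [2->0 ok]
  10: obs=x cand={1,2,3} pick 1 [0->1 ok]
  11: obs=x cand={1,2,3} pick 2 [1->2 ok]

0,1,3,1,2,0,3,1,2,0,1,2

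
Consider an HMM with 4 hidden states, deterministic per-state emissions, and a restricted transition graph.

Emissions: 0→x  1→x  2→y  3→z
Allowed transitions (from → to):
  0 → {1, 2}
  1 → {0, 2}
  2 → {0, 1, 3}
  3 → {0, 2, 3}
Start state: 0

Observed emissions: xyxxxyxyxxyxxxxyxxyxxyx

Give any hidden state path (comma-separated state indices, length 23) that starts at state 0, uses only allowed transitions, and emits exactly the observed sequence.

0,2,1,0,1,2,0,2,1,0,2,1,0,1,0,2,0,1,2,1,0,2,0

  0: obs=x cand={0,1} pick 0 [start]
  1: obs=y cand={2} pick 2 [0->2 ok]
  2: obs=x cand={0,1} pick 1 [2->1 ok]
  3: obs=x cand={0,1} pick 0 [1->0 ok]
  4: obs=x cand={0,1} pick 1 [0->1 ok]
  5: obs=y cand={2} pick 2 [1->2 ok]
  6: obs=x cand={0,1} pick 0 [2->0 ok]
  7: obs=y cand={2} pick 2 [0->2 ok]
  8: obs=x cand={0,1} pick 1 [2->1 ok]
  9: obs=x cand={0,1} pick 0 [1->0 ok]
  10: obs=y cand={2} pick 2 [0->2 ok]
  11: obs=x cand={0,1} pick 1 [2->1 ok]
  12: obs=x cand={0,1} pick 0 [1->0 ok]
  13: obs=x cand={0,1} pick 1 [0->1 ok]
  14: obs=x cand={0,1} pick 0 [1->0 ok]
  15: obs=y cand={2} pick 2 [0->2 ok]
  16: obs=x cand={0,1} pick 0 [2->0 ok]
  17: obs=x cand={0,1} pick 1 [0->1 ok]
  18: obs=y cand={2} pick 2 [1->2 ok]
  19: obs=x cand={0,1} pick 1 [2->1 ok]
  20: obs=x cand={0,1} pick 0 [1->0 ok]
  21: obs=y cand={2} pick 2 [0->2 ok]
  22: obs=x cand={0,1} pick 0 [2->0 ok]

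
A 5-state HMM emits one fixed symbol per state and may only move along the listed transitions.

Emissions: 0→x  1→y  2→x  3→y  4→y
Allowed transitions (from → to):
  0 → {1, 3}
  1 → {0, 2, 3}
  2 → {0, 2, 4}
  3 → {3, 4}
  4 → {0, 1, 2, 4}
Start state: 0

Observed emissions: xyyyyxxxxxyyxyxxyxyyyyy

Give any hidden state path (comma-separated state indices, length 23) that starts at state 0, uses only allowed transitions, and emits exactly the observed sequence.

  t0 'x' -> {0,2}, take 0 (start)
  t1 'y' -> {1,3,4}, take 3 (0->3 ok)
  t2 'y' -> {1,3,4}, take 3 (3->3 ok)
  t3 'y' -> {1,3,4}, take 3 (3->3 ok)
  t4 'y' -> {1,3,4}, take 4 (3->4 ok)
  t5 'x' -> {0,2}, take 2 (4->2 ok)
  t6 'x' -> {0,2}, take 2 (2->2 ok)
  t7 'x' -> {0,2}, take 2 (2->2 ok)
  t8 'x' -> {0,2}, take 2 (2->2 ok)
  t9 'x' -> {0,2}, take 2 (2->2 ok)
  t10 'y' -> {1,3,4}, take 4 (2->4 ok)
  t11 'y' -> {1,3,4}, take 1 (4->1 ok)
  t12 'x' -> {0,2}, take 0 (1->0 ok)
  t13 'y' -> {1,3,4}, take 1 (0->1 ok)
  t14 'x' -> {0,2}, take 2 (1->2 ok)
  t15 'x' -> {0,2}, take 2 (2->2 ok)
  t16 'y' -> {1,3,4}, take 4 (2->4 ok)
  t17 'x' -> {0,2}, take 0 (4->0 ok)
  t18 'y' -> {1,3,4}, take 3 (0->3 ok)
  t19 'y' -> {1,3,4}, take 3 (3->3 ok)
  t20 'y' -> {1,3,4}, take 3 (3->3 ok)
  t21 'y' -> {1,3,4}, take 3 (3->3 ok)
  t22 'y' -> {1,3,4}, take 4 (3->4 ok)

0,3,3,3,4,2,2,2,2,2,4,1,0,1,2,2,4,0,3,3,3,3,4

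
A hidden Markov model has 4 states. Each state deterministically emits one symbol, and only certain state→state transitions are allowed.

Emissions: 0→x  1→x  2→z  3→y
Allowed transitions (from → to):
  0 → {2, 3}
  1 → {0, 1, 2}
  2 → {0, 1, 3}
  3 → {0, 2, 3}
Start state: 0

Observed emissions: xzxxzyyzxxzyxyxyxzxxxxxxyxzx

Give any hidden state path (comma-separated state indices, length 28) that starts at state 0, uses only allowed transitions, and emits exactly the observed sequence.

  pos 0: x in {0,1}, choose 0; start
  pos 1: z in {2}, choose 2; 0->2 ok
  pos 2: x in {0,1}, choose 1; 2->1 ok
  pos 3: x in {0,1}, choose 1; 1->1 ok
  pos 4: z in {2}, choose 2; 1->2 ok
  pos 5: y in {3}, choose 3; 2->3 ok
  pos 6: y in {3}, choose 3; 3->3 ok
  pos 7: z in {2}, choose 2; 3->2 ok
  pos 8: x in {0,1}, choose 1; 2->1 ok
  pos 9: x in {0,1}, choose 1; 1->1 ok
  pos 10: z in {2}, choose 2; 1->2 ok
  pos 11: y in {3}, choose 3; 2->3 ok
  pos 12: x in {0,1}, choose 0; 3->0 ok
  pos 13: y in {3}, choose 3; 0->3 ok
  pos 14: x in {0,1}, choose 0; 3->0 ok
  pos 15: y in {3}, choose 3; 0->3 ok
  pos 16: x in {0,1}, choose 0; 3->0 ok
  pos 17: z in {2}, choose 2; 0->2 ok
  pos 18: x in {0,1}, choose 1; 2->1 ok
  pos 19: x in {0,1}, choose 1; 1->1 ok
  pos 20: x in {0,1}, choose 1; 1->1 ok
  pos 21: x in {0,1}, choose 1; 1->1 ok
  pos 22: x in {0,1}, choose 1; 1->1 ok
  pos 23: x in {0,1}, choose 0; 1->0 ok
  pos 24: y in {3}, choose 3; 0->3 ok
  pos 25: x in {0,1}, choose 0; 3->0 ok
  pos 26: z in {2}, choose 2; 0->2 ok
  pos 27: x in {0,1}, choose 1; 2->1 ok

0,2,1,1,2,3,3,2,1,1,2,3,0,3,0,3,0,2,1,1,1,1,1,0,3,0,2,1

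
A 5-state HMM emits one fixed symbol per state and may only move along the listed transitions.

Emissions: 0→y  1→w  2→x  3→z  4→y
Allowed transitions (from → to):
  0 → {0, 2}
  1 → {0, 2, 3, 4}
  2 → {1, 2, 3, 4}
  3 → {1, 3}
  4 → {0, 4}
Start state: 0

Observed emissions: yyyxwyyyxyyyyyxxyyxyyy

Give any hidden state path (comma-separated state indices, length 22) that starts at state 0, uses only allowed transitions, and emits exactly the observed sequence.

  0: obs=y cand={0,4} pick 0 [start]
  1: obs=y cand={0,4} pick 0 [0->0 ok]
  2: obs=y cand={0,4} pick 0 [0->0 ok]
  3: obs=x cand={2} pick 2 [0->2 ok]
  4: obs=w cand={1} pick 1 [2->1 ok]
  5: obs=y cand={0,4} pick 0 [1->0 ok]
  6: obs=y cand={0,4} pick 0 [0->0 ok]
  7: obs=y cand={0,4} pick 0 [0->0 ok]
  8: obs=x cand={2} pick 2 [0->2 ok]
  9: obs=y cand={0,4} pick 4 [2->4 ok]
  10: obs=y cand={0,4} pick 4 [4->4 ok]
  11: obs=y cand={0,4} pick 4 [4->4 ok]
  12: obs=y cand={0,4} pick 0 [4->0 ok]
  13: obs=y cand={0,4} pick 0 [0->0 ok]
  14: obs=x cand={2} pick 2 [0->2 ok]
  15: obs=x cand={2} pick 2 [2->2 ok]
  16: obs=y cand={0,4} pick 4 [2->4 ok]
  17: obs=y cand={0,4} pick 0 [4->0 ok]
  18: obs=x cand={2} pick 2 [0->2 ok]
  19: obs=y cand={0,4} pick 4 [2->4 ok]
  20: obs=y cand={0,4} pick 4 [4->4 ok]
  21: obs=y cand={0,4} pick 4 [4->4 ok]

0,0,0,2,1,0,0,0,2,4,4,4,0,0,2,2,4,0,2,4,4,4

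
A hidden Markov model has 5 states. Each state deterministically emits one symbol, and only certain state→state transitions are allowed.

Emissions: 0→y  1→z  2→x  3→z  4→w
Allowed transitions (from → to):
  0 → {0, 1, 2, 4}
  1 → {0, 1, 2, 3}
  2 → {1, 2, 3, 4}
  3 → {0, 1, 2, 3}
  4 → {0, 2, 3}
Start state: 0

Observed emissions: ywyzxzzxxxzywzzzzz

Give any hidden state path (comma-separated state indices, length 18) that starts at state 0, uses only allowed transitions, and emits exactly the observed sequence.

0,4,0,1,2,3,3,2,2,2,1,0,4,3,3,1,1,3

  [0] y  {0}  => 0  start
  [1] w  {4}  => 4  0->4 ok
  [2] y  {0}  => 0  4->0 ok
  [3] z  {1,3}  => 1  0->1 ok
  [4] x  {2}  => 2  1->2 ok
  [5] z  {1,3}  => 3  2->3 ok
  [6] z  {1,3}  => 3  3->3 ok
  [7] x  {2}  => 2  3->2 ok
  [8] x  {2}  => 2  2->2 ok
  [9] x  {2}  => 2  2->2 ok
  [10] z  {1,3}  => 1  2->1 ok
  [11] y  {0}  => 0  1->0 ok
  [12] w  {4}  => 4  0->4 ok
  [13] z  {1,3}  => 3  4->3 ok
  [14] z  {1,3}  => 3  3->3 ok
  [15] z  {1,3}  => 1  3->1 ok
  [16] z  {1,3}  => 1  1->1 ok
  [17] z  {1,3}  => 3  1->3 ok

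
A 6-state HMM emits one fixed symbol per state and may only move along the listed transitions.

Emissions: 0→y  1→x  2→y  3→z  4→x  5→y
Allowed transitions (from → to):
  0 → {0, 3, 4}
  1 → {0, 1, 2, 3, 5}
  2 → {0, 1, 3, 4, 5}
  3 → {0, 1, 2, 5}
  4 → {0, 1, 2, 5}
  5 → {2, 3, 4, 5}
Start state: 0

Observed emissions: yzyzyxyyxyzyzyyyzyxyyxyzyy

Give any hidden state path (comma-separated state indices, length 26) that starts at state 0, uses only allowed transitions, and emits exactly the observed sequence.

0,3,0,3,5,4,5,2,1,5,3,2,3,5,5,5,3,0,4,2,0,4,5,3,0,0

  t0 'y' -> {0,2,5}, take 0 (start)
  t1 'z' -> {3}, take 3 (0->3 ok)
  t2 'y' -> {0,2,5}, take 0 (3->0 ok)
  t3 'z' -> {3}, take 3 (0->3 ok)
  t4 'y' -> {0,2,5}, take 5 (3->5 ok)
  t5 'x' -> {1,4}, take 4 (5->4 ok)
  t6 'y' -> {0,2,5}, take 5 (4->5 ok)
  t7 'y' -> {0,2,5}, take 2 (5->2 ok)
  t8 'x' -> {1,4}, take 1 (2->1 ok)
  t9 'y' -> {0,2,5}, take 5 (1->5 ok)
  t10 'z' -> {3}, take 3 (5->3 ok)
  t11 'y' -> {0,2,5}, take 2 (3->2 ok)
  t12 'z' -> {3}, take 3 (2->3 ok)
  t13 'y' -> {0,2,5}, take 5 (3->5 ok)
  t14 'y' -> {0,2,5}, take 5 (5->5 ok)
  t15 'y' -> {0,2,5}, take 5 (5->5 ok)
  t16 'z' -> {3}, take 3 (5->3 ok)
  t17 'y' -> {0,2,5}, take 0 (3->0 ok)
  t18 'x' -> {1,4}, take 4 (0->4 ok)
  t19 'y' -> {0,2,5}, take 2 (4->2 ok)
  t20 'y' -> {0,2,5}, take 0 (2->0 ok)
  t21 'x' -> {1,4}, take 4 (0->4 ok)
  t22 'y' -> {0,2,5}, take 5 (4->5 ok)
  t23 'z' -> {3}, take 3 (5->3 ok)
  t24 'y' -> {0,2,5}, take 0 (3->0 ok)
  t25 'y' -> {0,2,5}, take 0 (0->0 ok)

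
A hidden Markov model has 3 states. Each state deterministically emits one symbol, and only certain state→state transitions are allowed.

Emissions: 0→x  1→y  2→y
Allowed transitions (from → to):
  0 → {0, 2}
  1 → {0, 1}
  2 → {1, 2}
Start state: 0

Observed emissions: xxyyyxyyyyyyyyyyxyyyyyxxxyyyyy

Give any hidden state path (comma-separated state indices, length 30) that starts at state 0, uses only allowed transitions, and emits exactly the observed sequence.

0,0,2,2,1,0,2,2,2,1,1,1,1,1,1,1,0,2,2,2,1,1,0,0,0,2,2,2,2,1

  [0] x  {0}  => 0  start
  [1] x  {0}  => 0  0->0 ok
  [2] y  {1,2}  => 2  0->2 ok
  [3] y  {1,2}  => 2  2->2 ok
  [4] y  {1,2}  => 1  2->1 ok
  [5] x  {0}  => 0  1->0 ok
  [6] y  {1,2}  => 2  0->2 ok
  [7] y  {1,2}  => 2  2->2 ok
  [8] y  {1,2}  => 2  2->2 ok
  [9] y  {1,2}  => 1  2->1 ok
  [10] y  {1,2}  => 1  1->1 ok
  [11] y  {1,2}  => 1  1->1 ok
  [12] y  {1,2}  => 1  1->1 ok
  [13] y  {1,2}  => 1  1->1 ok
  [14] y  {1,2}  => 1  1->1 ok
  [15] y  {1,2}  => 1  1->1 ok
  [16] x  {0}  => 0  1->0 ok
  [17] y  {1,2}  => 2  0->2 ok
  [18] y  {1,2}  => 2  2->2 ok
  [19] y  {1,2}  => 2  2->2 ok
  [20] y  {1,2}  => 1  2->1 ok
  [21] y  {1,2}  => 1  1->1 ok
  [22] x  {0}  => 0  1->0 ok
  [23] x  {0}  => 0  0->0 ok
  [24] x  {0}  => 0  0->0 ok
  [25] y  {1,2}  => 2  0->2 ok
  [26] y  {1,2}  => 2  2->2 ok
  [27] y  {1,2}  => 2  2->2 ok
  [28] y  {1,2}  => 2  2->2 ok
  [29] y  {1,2}  => 1  2->1 ok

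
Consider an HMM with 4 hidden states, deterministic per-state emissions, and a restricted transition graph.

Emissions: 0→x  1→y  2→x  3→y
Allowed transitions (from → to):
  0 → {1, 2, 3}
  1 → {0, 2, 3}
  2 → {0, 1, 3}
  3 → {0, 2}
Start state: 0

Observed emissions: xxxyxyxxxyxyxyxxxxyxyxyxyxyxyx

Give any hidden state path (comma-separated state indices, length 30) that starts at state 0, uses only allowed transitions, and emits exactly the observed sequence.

0,2,0,1,0,1,0,2,0,3,0,1,2,1,2,0,2,0,3,0,3,0,1,2,3,2,3,0,3,2

  0: obs=x cand={0,2} pick 0 [start]
  1: obs=x cand={0,2} pick 2 [0->2 ok]
  2: obs=x cand={0,2} pick 0 [2->0 ok]
  3: obs=y cand={1,3} pick 1 [0->1 ok]
  4: obs=x cand={0,2} pick 0 [1->0 ok]
  5: obs=y cand={1,3} pick 1 [0->1 ok]
  6: obs=x cand={0,2} pick 0 [1->0 ok]
  7: obs=x cand={0,2} pick 2 [0->2 ok]
  8: obs=x cand={0,2} pick 0 [2->0 ok]
  9: obs=y cand={1,3} pick 3 [0->3 ok]
  10: obs=x cand={0,2} pick 0 [3->0 ok]
  11: obs=y cand={1,3} pick 1 [0->1 ok]
  12: obs=x cand={0,2} pick 2 [1->2 ok]
  13: obs=y cand={1,3} pick 1 [2->1 ok]
  14: obs=x cand={0,2} pick 2 [1->2 ok]
  15: obs=x cand={0,2} pick 0 [2->0 ok]
  16: obs=x cand={0,2} pick 2 [0->2 ok]
  17: obs=x cand={0,2} pick 0 [2->0 ok]
  18: obs=y cand={1,3} pick 3 [0->3 ok]
  19: obs=x cand={0,2} pick 0 [3->0 ok]
  20: obs=y cand={1,3} pick 3 [0->3 ok]
  21: obs=x cand={0,2} pick 0 [3->0 ok]
  22: obs=y cand={1,3} pick 1 [0->1 ok]
  23: obs=x cand={0,2} pick 2 [1->2 ok]
  24: obs=y cand={1,3} pick 3 [2->3 ok]
  25: obs=x cand={0,2} pick 2 [3->2 ok]
  26: obs=y cand={1,3} pick 3 [2->3 ok]
  27: obs=x cand={0,2} pick 0 [3->0 ok]
  28: obs=y cand={1,3} pick 3 [0->3 ok]
  29: obs=x cand={0,2} pick 2 [3->2 ok]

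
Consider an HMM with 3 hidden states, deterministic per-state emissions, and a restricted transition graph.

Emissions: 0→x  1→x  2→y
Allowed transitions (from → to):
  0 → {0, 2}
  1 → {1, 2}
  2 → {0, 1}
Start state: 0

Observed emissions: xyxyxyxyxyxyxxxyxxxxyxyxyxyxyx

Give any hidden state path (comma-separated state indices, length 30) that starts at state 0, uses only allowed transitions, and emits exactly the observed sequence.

0,2,0,2,0,2,0,2,0,2,1,2,0,0,0,2,1,1,1,1,2,0,2,1,2,1,2,1,2,0

  0: obs=x cand={0,1} pick 0 [start]
  1: obs=y cand={2} pick 2 [0->2 ok]
  2: obs=x cand={0,1} pick 0 [2->0 ok]
  3: obs=y cand={2} pick 2 [0->2 ok]
  4: obs=x cand={0,1} pick 0 [2->0 ok]
  5: obs=y cand={2} pick 2 [0->2 ok]
  6: obs=x cand={0,1} pick 0 [2->0 ok]
  7: obs=y cand={2} pick 2 [0->2 ok]
  8: obs=x cand={0,1} pick 0 [2->0 ok]
  9: obs=y cand={2} pick 2 [0->2 ok]
  10: obs=x cand={0,1} pick 1 [2->1 ok]
  11: obs=y cand={2} pick 2 [1->2 ok]
  12: obs=x cand={0,1} pick 0 [2->0 ok]
  13: obs=x cand={0,1} pick 0 [0->0 ok]
  14: obs=x cand={0,1} pick 0 [0->0 ok]
  15: obs=y cand={2} pick 2 [0->2 ok]
  16: obs=x cand={0,1} pick 1 [2->1 ok]
  17: obs=x cand={0,1} pick 1 [1->1 ok]
  18: obs=x cand={0,1} pick 1 [1->1 ok]
  19: obs=x cand={0,1} pick 1 [1->1 ok]
  20: obs=y cand={2} pick 2 [1->2 ok]
  21: obs=x cand={0,1} pick 0 [2->0 ok]
  22: obs=y cand={2} pick 2 [0->2 ok]
  23: obs=x cand={0,1} pick 1 [2->1 ok]
  24: obs=y cand={2} pick 2 [1->2 ok]
  25: obs=x cand={0,1} pick 1 [2->1 ok]
  26: obs=y cand={2} pick 2 [1->2 ok]
  27: obs=x cand={0,1} pick 1 [2->1 ok]
  28: obs=y cand={2} pick 2 [1->2 ok]
  29: obs=x cand={0,1} pick 0 [2->0 ok]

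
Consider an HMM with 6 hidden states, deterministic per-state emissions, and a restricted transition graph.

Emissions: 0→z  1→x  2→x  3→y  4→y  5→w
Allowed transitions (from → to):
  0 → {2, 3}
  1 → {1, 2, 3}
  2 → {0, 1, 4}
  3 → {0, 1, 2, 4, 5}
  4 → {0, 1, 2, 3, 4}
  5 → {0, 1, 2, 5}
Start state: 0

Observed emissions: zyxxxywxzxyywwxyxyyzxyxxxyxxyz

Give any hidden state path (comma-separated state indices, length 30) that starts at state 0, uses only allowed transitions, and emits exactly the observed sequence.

0,3,1,1,1,3,5,2,0,2,4,3,5,5,2,4,1,3,4,0,2,4,1,2,1,3,1,1,3,0

  0: obs=z cand={0} pick 0 [start]
  1: obs=y cand={3,4} pick 3 [0->3 ok]
  2: obs=x cand={1,2} pick 1 [3->1 ok]
  3: obs=x cand={1,2} pick 1 [1->1 ok]
  4: obs=x cand={1,2} pick 1 [1->1 ok]
  5: obs=y cand={3,4} pick 3 [1->3 ok]
  6: obs=w cand={5} pick 5 [3->5 ok]
  7: obs=x cand={1,2} pick 2 [5->2 ok]
  8: obs=z cand={0} pick 0 [2->0 ok]
  9: obs=x cand={1,2} pick 2 [0->2 ok]
  10: obs=y cand={3,4} pick 4 [2->4 ok]
  11: obs=y cand={3,4} pick 3 [4->3 ok]
  12: obs=w cand={5} pick 5 [3->5 ok]
  13: obs=w cand={5} pick 5 [5->5 ok]
  14: obs=x cand={1,2} pick 2 [5->2 ok]
  15: obs=y cand={3,4} pick 4 [2->4 ok]
  16: obs=x cand={1,2} pick 1 [4->1 ok]
  17: obs=y cand={3,4} pick 3 [1->3 ok]
  18: obs=y cand={3,4} pick 4 [3->4 ok]
  19: obs=z cand={0} pick 0 [4->0 ok]
  20: obs=x cand={1,2} pick 2 [0->2 ok]
  21: obs=y cand={3,4} pick 4 [2->4 ok]
  22: obs=x cand={1,2} pick 1 [4->1 ok]
  23: obs=x cand={1,2} pick 2 [1->2 ok]
  24: obs=x cand={1,2} pick 1 [2->1 ok]
  25: obs=y cand={3,4} pick 3 [1->3 ok]
  26: obs=x cand={1,2} pick 1 [3->1 ok]
  27: obs=x cand={1,2} pick 1 [1->1 ok]
  28: obs=y cand={3,4} pick 3 [1->3 ok]
  29: obs=z cand={0} pick 0 [3->0 ok]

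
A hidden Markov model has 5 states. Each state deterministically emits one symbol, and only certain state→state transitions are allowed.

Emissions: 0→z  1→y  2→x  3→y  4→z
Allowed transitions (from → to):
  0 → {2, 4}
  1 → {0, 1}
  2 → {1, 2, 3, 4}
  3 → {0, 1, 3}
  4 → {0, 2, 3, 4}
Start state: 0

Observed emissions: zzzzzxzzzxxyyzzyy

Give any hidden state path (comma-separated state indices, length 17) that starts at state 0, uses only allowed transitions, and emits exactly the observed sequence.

0,4,4,4,0,2,4,4,0,2,2,1,1,0,4,3,3

  0: obs=z cand={0,4} pick 0 [start]
  1: obs=z cand={0,4} pick 4 [0->4 ok]
  2: obs=z cand={0,4} pick 4 [4->4 ok]
  3: obs=z cand={0,4} pick 4 [4->4 ok]
  4: obs=z cand={0,4} pick 0 [4->0 ok]
  5: obs=x cand={2} pick 2 [0->2 ok]
  6: obs=z cand={0,4} pick 4 [2->4 ok]
  7: obs=z cand={0,4} pick 4 [4->4 ok]
  8: obs=z cand={0,4} pick 0 [4->0 ok]
  9: obs=x cand={2} pick 2 [0->2 ok]
  10: obs=x cand={2} pick 2 [2->2 ok]
  11: obs=y cand={1,3} pick 1 [2->1 ok]
  12: obs=y cand={1,3} pick 1 [1->1 ok]
  13: obs=z cand={0,4} pick 0 [1->0 ok]
  14: obs=z cand={0,4} pick 4 [0->4 ok]
  15: obs=y cand={1,3} pick 3 [4->3 ok]
  16: obs=y cand={1,3} pick 3 [3->3 ok]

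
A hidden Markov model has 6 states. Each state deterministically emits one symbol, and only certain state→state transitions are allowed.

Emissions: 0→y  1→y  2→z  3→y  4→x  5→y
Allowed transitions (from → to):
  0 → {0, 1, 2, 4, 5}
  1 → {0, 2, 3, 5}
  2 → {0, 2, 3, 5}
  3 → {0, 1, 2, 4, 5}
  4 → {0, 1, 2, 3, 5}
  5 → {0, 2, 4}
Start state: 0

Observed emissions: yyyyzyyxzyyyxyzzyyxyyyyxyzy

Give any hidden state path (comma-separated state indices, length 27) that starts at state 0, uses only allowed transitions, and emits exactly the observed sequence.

0,0,0,5,2,0,5,4,2,3,0,0,4,0,2,2,0,0,4,0,1,3,0,4,5,2,0

  pos 0: y in {0,1,3,5}, choose 0; start
  pos 1: y in {0,1,3,5}, choose 0; 0->0 ok
  pos 2: y in {0,1,3,5}, choose 0; 0->0 ok
  pos 3: y in {0,1,3,5}, choose 5; 0->5 ok
  pos 4: z in {2}, choose 2; 5->2 ok
  pos 5: y in {0,1,3,5}, choose 0; 2->0 ok
  pos 6: y in {0,1,3,5}, choose 5; 0->5 ok
  pos 7: x in {4}, choose 4; 5->4 ok
  pos 8: z in {2}, choose 2; 4->2 ok
  pos 9: y in {0,1,3,5}, choose 3; 2->3 ok
  pos 10: y in {0,1,3,5}, choose 0; 3->0 ok
  pos 11: y in {0,1,3,5}, choose 0; 0->0 ok
  pos 12: x in {4}, choose 4; 0->4 ok
  pos 13: y in {0,1,3,5}, choose 0; 4->0 ok
  pos 14: z in {2}, choose 2; 0->2 ok
  pos 15: z in {2}, choose 2; 2->2 ok
  pos 16: y in {0,1,3,5}, choose 0; 2->0 ok
  pos 17: y in {0,1,3,5}, choose 0; 0->0 ok
  pos 18: x in {4}, choose 4; 0->4 ok
  pos 19: y in {0,1,3,5}, choose 0; 4->0 ok
  pos 20: y in {0,1,3,5}, choose 1; 0->1 ok
  pos 21: y in {0,1,3,5}, choose 3; 1->3 ok
  pos 22: y in {0,1,3,5}, choose 0; 3->0 ok
  pos 23: x in {4}, choose 4; 0->4 ok
  pos 24: y in {0,1,3,5}, choose 5; 4->5 ok
  pos 25: z in {2}, choose 2; 5->2 ok
  pos 26: y in {0,1,3,5}, choose 0; 2->0 ok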